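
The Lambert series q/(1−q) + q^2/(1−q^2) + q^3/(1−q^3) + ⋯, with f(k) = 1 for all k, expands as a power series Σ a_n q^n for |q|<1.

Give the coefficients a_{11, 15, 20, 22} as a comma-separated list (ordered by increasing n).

2, 4, 6, 4

n=11: 1·11 11·1  f→[1+1]=2
n=15: 1·15 3·5 5·3 15·1  f→[1+1+1+1]=4
d|20:{1,2,4,5,10,20}  Σf=1+1+1+1+1+1=6
q^22  k|22↦f(k): 1:1 2:1 11:1 22:1  a_22=4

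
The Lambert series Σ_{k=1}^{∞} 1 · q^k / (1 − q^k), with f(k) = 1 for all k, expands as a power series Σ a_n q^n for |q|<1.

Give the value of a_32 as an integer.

d|32:{32,16,8,4,2,1}  Σf=1+1+1+1+1+1=6

a_32 = 6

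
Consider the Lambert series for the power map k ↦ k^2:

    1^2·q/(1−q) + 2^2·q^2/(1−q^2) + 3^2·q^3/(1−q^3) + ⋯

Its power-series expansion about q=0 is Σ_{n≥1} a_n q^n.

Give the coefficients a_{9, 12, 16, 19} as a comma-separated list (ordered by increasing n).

d|9:{1,3,9}  Σf=1+9+81=91
n=12: 12·1 6·2 4·3 3·4 2·6 1·12  f→[144+36+16+9+4+1]=210
[q^16] f(1)=1,f(2)=4,f(4)=16,f(8)=64,f(16)=256 ⇒ 341
n=19: 19·1 1·19  f→[361+1]=362

91, 210, 341, 362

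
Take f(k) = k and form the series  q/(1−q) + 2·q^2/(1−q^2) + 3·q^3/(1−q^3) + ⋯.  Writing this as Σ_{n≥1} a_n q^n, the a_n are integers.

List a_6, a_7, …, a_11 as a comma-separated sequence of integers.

12, 8, 15, 13, 18, 12

[q^6] f(6)=6,f(3)=3,f(2)=2,f(1)=1 ⇒ 12
q^7  k|7↦f(k): 7:7 1:1  a_7=8
[q^8] f(8)=8,f(4)=4,f(2)=2,f(1)=1 ⇒ 15
q^9  k|9↦f(k): 9:9 3:3 1:1  a_9=13
q^10  k|10↦f(k): 10:10 5:5 2:2 1:1  a_10=18
n=11: 11·1 1·11  f→[11+1]=12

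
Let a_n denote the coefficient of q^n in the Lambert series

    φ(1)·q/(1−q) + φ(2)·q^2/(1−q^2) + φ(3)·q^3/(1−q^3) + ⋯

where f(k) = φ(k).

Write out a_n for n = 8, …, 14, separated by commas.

n=8: 8·1 4·2 2·4 1·8  φ→[4+2+1+1]=8
[q^9] φ(1)=1,φ(3)=2,φ(9)=6 ⇒ 9
d|10:{10,5,2,1}  Σφ=4+4+1+1=10
n=11: 11·1 1·11  φ→[10+1]=11
d|12:{12,6,4,3,2,1}  Σφ=4+2+2+2+1+1=12
q^13  k|13↦φ(k): 1:1 13:12  a_13=13
n=14: 14·1 7·2 2·7 1·14  φ→[6+6+1+1]=14

8, 9, 10, 11, 12, 13, 14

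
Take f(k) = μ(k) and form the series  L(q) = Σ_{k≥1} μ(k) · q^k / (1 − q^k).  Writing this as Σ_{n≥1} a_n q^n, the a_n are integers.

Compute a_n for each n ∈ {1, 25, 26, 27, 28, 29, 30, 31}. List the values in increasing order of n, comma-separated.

1, 0, 0, 0, 0, 0, 0, 0

[q^1] μ(1)=1 ⇒ 1
n=25: 1·25 5·5 25·1  μ→[1+(-1)+0]=0
d|26:{26,13,2,1}  Σμ=1+(-1)+(-1)+1=0
q^27  k|27↦μ(k): 27:0 9:0 3:-1 1:1  a_27=0
n=28: 1·28 2·14 4·7 7·4 14·2 28·1  μ→[1+(-1)+0+(-1)+1+0]=0
n=29: 29·1 1·29  μ→[(-1)+1]=0
d|30:{30,15,10,6,5,3,2,1}  Σμ=(-1)+1+1+1+(-1)+(-1)+(-1)+1=0
d|31:{1,31}  Σμ=1+(-1)=0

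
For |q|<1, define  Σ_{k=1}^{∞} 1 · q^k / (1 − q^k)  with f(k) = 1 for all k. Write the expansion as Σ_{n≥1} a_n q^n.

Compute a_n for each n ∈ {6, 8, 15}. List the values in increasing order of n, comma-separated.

4, 4, 4

q^6  k|6↦f(k): 6:1 3:1 2:1 1:1  a_6=4
q^8  k|8↦f(k): 8:1 4:1 2:1 1:1  a_8=4
n=15: 15·1 5·3 3·5 1·15  f→[1+1+1+1]=4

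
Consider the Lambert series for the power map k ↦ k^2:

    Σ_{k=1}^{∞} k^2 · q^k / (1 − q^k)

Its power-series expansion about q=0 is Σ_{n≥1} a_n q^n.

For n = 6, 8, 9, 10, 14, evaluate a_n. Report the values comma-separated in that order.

50, 85, 91, 130, 250

q^6  k|6↦f(k): 1:1 2:4 3:9 6:36  a_6=50
d|8:{8,4,2,1}  Σf=64+16+4+1=85
q^9  k|9↦f(k): 9:81 3:9 1:1  a_9=91
[q^10] f(10)=100,f(5)=25,f(2)=4,f(1)=1 ⇒ 130
n=14: 14·1 7·2 2·7 1·14  f→[196+49+4+1]=250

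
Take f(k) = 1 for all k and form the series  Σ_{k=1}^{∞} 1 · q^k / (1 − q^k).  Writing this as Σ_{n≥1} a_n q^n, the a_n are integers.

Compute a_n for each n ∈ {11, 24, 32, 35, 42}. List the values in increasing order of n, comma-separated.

q^11  k|11↦f(k): 11:1 1:1  a_11=2
q^24  k|24↦f(k): 1:1 2:1 3:1 4:1 6:1 8:1 12:1 24:1  a_24=8
n=32: 32·1 16·2 8·4 4·8 2·16 1·32  f→[1+1+1+1+1+1]=6
d|35:{35,7,5,1}  Σf=1+1+1+1=4
n=42: 42·1 21·2 14·3 7·6 6·7 3·14 2·21 1·42  f→[1+1+1+1+1+1+1+1]=8

2, 8, 6, 4, 8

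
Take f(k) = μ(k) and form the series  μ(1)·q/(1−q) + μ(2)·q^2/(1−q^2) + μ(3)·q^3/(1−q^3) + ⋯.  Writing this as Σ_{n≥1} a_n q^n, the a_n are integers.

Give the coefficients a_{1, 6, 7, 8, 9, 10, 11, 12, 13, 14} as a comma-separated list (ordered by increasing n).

d|1:{1}  Σμ=1=1
[q^6] μ(1)=1,μ(2)=-1,μ(3)=-1,μ(6)=1 ⇒ 0
[q^7] μ(7)=-1,μ(1)=1 ⇒ 0
d|8:{1,2,4,8}  Σμ=1+(-1)+0+0=0
n=9: 9·1 3·3 1·9  μ→[0+(-1)+1]=0
q^10  k|10↦μ(k): 1:1 2:-1 5:-1 10:1  a_10=0
n=11: 1·11 11·1  μ→[1+(-1)]=0
[q^12] μ(12)=0,μ(6)=1,μ(4)=0,μ(3)=-1,μ(2)=-1,μ(1)=1 ⇒ 0
n=13: 13·1 1·13  μ→[(-1)+1]=0
n=14: 1·14 2·7 7·2 14·1  μ→[1+(-1)+(-1)+1]=0

1, 0, 0, 0, 0, 0, 0, 0, 0, 0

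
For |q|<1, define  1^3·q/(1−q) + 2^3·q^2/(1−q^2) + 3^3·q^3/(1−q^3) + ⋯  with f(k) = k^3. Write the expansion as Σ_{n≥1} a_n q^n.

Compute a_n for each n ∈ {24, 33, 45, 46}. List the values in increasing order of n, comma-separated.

d|24:{24,12,8,6,4,3,2,1}  Σf=13824+1728+512+216+64+27+8+1=16380
n=33: 1·33 3·11 11·3 33·1  f→[1+27+1331+35937]=37296
n=45: 45·1 15·3 9·5 5·9 3·15 1·45  f→[91125+3375+729+125+27+1]=95382
q^46  k|46↦f(k): 1:1 2:8 23:12167 46:97336  a_46=109512

16380, 37296, 95382, 109512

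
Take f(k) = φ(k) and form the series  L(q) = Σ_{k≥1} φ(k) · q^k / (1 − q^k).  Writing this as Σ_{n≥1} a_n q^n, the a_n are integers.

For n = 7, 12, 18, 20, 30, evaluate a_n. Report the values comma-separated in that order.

[q^7] φ(1)=1,φ(7)=6 ⇒ 7
d|12:{12,6,4,3,2,1}  Σφ=4+2+2+2+1+1=12
[q^18] φ(1)=1,φ(2)=1,φ(3)=2,φ(6)=2,φ(9)=6,φ(18)=6 ⇒ 18
q^20  k|20↦φ(k): 20:8 10:4 5:4 4:2 2:1 1:1  a_20=20
d|30:{30,15,10,6,5,3,2,1}  Σφ=8+8+4+2+4+2+1+1=30

7, 12, 18, 20, 30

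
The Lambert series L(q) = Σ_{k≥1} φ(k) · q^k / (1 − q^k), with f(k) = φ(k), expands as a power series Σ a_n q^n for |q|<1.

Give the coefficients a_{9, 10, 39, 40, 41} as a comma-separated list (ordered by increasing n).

d|9:{1,3,9}  Σφ=1+2+6=9
q^10  k|10↦φ(k): 10:4 5:4 2:1 1:1  a_10=10
q^39  k|39↦φ(k): 1:1 3:2 13:12 39:24  a_39=39
n=40: 40·1 20·2 10·4 8·5 5·8 4·10 2·20 1·40  φ→[16+8+4+4+4+2+1+1]=40
[q^41] φ(1)=1,φ(41)=40 ⇒ 41

9, 10, 39, 40, 41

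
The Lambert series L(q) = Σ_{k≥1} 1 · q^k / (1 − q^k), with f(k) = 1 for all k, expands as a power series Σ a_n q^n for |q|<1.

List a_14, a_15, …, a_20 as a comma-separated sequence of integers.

d|14:{14,7,2,1}  Σf=1+1+1+1=4
[q^15] f(15)=1,f(5)=1,f(3)=1,f(1)=1 ⇒ 4
d|16:{16,8,4,2,1}  Σf=1+1+1+1+1=5
[q^17] f(17)=1,f(1)=1 ⇒ 2
[q^18] f(18)=1,f(9)=1,f(6)=1,f(3)=1,f(2)=1,f(1)=1 ⇒ 6
[q^19] f(19)=1,f(1)=1 ⇒ 2
d|20:{20,10,5,4,2,1}  Σf=1+1+1+1+1+1=6

4, 4, 5, 2, 6, 2, 6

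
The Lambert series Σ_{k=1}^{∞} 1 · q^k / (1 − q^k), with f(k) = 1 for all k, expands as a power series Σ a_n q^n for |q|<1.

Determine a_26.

d|26:{26,13,2,1}  Σf=1+1+1+1=4

a_26 = 4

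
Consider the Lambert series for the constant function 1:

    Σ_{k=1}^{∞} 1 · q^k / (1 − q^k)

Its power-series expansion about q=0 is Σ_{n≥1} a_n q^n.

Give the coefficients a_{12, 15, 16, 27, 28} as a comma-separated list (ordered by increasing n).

6, 4, 5, 4, 6

q^12  k|12↦f(k): 12:1 6:1 4:1 3:1 2:1 1:1  a_12=6
d|15:{15,5,3,1}  Σf=1+1+1+1=4
n=16: 16·1 8·2 4·4 2·8 1·16  f→[1+1+1+1+1]=5
[q^27] f(27)=1,f(9)=1,f(3)=1,f(1)=1 ⇒ 4
d|28:{28,14,7,4,2,1}  Σf=1+1+1+1+1+1=6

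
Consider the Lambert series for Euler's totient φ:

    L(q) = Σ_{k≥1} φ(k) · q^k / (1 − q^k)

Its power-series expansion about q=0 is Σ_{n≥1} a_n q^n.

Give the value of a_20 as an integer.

d|20:{20,10,5,4,2,1}  Σφ=8+4+4+2+1+1=20

a_20 = 20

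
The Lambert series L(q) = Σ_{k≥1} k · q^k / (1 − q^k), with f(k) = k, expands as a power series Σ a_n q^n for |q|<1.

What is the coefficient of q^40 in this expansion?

a_40 = 90

q^40  k|40↦f(k): 1:1 2:2 4:4 5:5 8:8 10:10 20:20 40:40  a_40=90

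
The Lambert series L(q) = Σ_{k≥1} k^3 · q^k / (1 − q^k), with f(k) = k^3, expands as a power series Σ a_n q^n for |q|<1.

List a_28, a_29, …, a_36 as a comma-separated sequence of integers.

q^28  k|28↦f(k): 28:21952 14:2744 7:343 4:64 2:8 1:1  a_28=25112
d|29:{29,1}  Σf=24389+1=24390
q^30  k|30↦f(k): 30:27000 15:3375 10:1000 6:216 5:125 3:27 2:8 1:1  a_30=31752
d|31:{1,31}  Σf=1+29791=29792
[q^32] f(32)=32768,f(16)=4096,f(8)=512,f(4)=64,f(2)=8,f(1)=1 ⇒ 37449
q^33  k|33↦f(k): 1:1 3:27 11:1331 33:35937  a_33=37296
[q^34] f(34)=39304,f(17)=4913,f(2)=8,f(1)=1 ⇒ 44226
[q^35] f(35)=42875,f(7)=343,f(5)=125,f(1)=1 ⇒ 43344
n=36: 1·36 2·18 3·12 4·9 6·6 9·4 12·3 18·2 36·1  f→[1+8+27+64+216+729+1728+5832+46656]=55261

25112, 24390, 31752, 29792, 37449, 37296, 44226, 43344, 55261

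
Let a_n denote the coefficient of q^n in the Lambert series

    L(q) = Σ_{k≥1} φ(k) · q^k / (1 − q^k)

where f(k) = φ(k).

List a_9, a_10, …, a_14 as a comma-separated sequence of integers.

q^9  k|9↦φ(k): 9:6 3:2 1:1  a_9=9
n=10: 1·10 2·5 5·2 10·1  φ→[1+1+4+4]=10
n=11: 1·11 11·1  φ→[1+10]=11
[q^12] φ(1)=1,φ(2)=1,φ(3)=2,φ(4)=2,φ(6)=2,φ(12)=4 ⇒ 12
n=13: 1·13 13·1  φ→[1+12]=13
q^14  k|14↦φ(k): 1:1 2:1 7:6 14:6  a_14=14

9, 10, 11, 12, 13, 14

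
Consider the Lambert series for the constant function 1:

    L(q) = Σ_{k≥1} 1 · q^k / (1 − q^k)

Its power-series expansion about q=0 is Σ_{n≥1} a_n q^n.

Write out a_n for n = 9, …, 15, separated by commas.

3, 4, 2, 6, 2, 4, 4

q^9  k|9↦f(k): 9:1 3:1 1:1  a_9=3
n=10: 10·1 5·2 2·5 1·10  f→[1+1+1+1]=4
d|11:{1,11}  Σf=1+1=2
[q^12] f(12)=1,f(6)=1,f(4)=1,f(3)=1,f(2)=1,f(1)=1 ⇒ 6
d|13:{1,13}  Σf=1+1=2
[q^14] f(14)=1,f(7)=1,f(2)=1,f(1)=1 ⇒ 4
d|15:{1,3,5,15}  Σf=1+1+1+1=4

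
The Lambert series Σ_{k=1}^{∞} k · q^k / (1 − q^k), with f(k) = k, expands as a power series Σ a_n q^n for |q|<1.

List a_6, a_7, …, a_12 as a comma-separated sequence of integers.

12, 8, 15, 13, 18, 12, 28

n=6: 1·6 2·3 3·2 6·1  f→[1+2+3+6]=12
[q^7] f(1)=1,f(7)=7 ⇒ 8
q^8  k|8↦f(k): 1:1 2:2 4:4 8:8  a_8=15
q^9  k|9↦f(k): 9:9 3:3 1:1  a_9=13
q^10  k|10↦f(k): 10:10 5:5 2:2 1:1  a_10=18
d|11:{11,1}  Σf=11+1=12
n=12: 12·1 6·2 4·3 3·4 2·6 1·12  f→[12+6+4+3+2+1]=28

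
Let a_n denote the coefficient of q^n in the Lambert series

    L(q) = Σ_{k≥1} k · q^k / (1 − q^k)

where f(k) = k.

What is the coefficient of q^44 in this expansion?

n=44: 1·44 2·22 4·11 11·4 22·2 44·1  f→[1+2+4+11+22+44]=84

a_44 = 84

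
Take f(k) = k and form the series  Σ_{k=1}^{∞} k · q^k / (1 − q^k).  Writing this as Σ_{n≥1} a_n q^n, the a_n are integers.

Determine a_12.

a_12 = 28

[q^12] f(12)=12,f(6)=6,f(4)=4,f(3)=3,f(2)=2,f(1)=1 ⇒ 28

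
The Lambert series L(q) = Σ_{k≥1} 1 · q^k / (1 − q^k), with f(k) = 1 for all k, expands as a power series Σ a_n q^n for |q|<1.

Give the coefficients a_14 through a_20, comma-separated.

d|14:{14,7,2,1}  Σf=1+1+1+1=4
d|15:{1,3,5,15}  Σf=1+1+1+1=4
d|16:{16,8,4,2,1}  Σf=1+1+1+1+1=5
n=17: 17·1 1·17  f→[1+1]=2
q^18  k|18↦f(k): 18:1 9:1 6:1 3:1 2:1 1:1  a_18=6
n=19: 19·1 1·19  f→[1+1]=2
q^20  k|20↦f(k): 20:1 10:1 5:1 4:1 2:1 1:1  a_20=6

4, 4, 5, 2, 6, 2, 6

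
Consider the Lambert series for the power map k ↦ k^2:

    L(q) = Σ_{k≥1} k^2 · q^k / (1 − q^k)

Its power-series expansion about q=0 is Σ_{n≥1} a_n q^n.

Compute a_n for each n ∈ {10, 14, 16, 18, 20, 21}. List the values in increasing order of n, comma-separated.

130, 250, 341, 455, 546, 500

q^10  k|10↦f(k): 1:1 2:4 5:25 10:100  a_10=130
d|14:{14,7,2,1}  Σf=196+49+4+1=250
[q^16] f(1)=1,f(2)=4,f(4)=16,f(8)=64,f(16)=256 ⇒ 341
q^18  k|18↦f(k): 18:324 9:81 6:36 3:9 2:4 1:1  a_18=455
q^20  k|20↦f(k): 20:400 10:100 5:25 4:16 2:4 1:1  a_20=546
[q^21] f(1)=1,f(3)=9,f(7)=49,f(21)=441 ⇒ 500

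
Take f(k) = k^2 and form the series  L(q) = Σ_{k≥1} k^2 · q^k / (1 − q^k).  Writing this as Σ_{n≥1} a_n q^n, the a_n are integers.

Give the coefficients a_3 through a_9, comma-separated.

10, 21, 26, 50, 50, 85, 91

[q^3] f(3)=9,f(1)=1 ⇒ 10
q^4  k|4↦f(k): 1:1 2:4 4:16  a_4=21
n=5: 1·5 5·1  f→[1+25]=26
d|6:{6,3,2,1}  Σf=36+9+4+1=50
q^7  k|7↦f(k): 1:1 7:49  a_7=50
[q^8] f(8)=64,f(4)=16,f(2)=4,f(1)=1 ⇒ 85
n=9: 1·9 3·3 9·1  f→[1+9+81]=91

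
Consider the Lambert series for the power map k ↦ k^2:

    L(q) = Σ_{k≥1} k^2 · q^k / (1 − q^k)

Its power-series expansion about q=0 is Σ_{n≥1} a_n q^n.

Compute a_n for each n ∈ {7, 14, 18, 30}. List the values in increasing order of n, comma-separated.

[q^7] f(1)=1,f(7)=49 ⇒ 50
q^14  k|14↦f(k): 14:196 7:49 2:4 1:1  a_14=250
q^18  k|18↦f(k): 1:1 2:4 3:9 6:36 9:81 18:324  a_18=455
q^30  k|30↦f(k): 1:1 2:4 3:9 5:25 6:36 10:100 15:225 30:900  a_30=1300

50, 250, 455, 1300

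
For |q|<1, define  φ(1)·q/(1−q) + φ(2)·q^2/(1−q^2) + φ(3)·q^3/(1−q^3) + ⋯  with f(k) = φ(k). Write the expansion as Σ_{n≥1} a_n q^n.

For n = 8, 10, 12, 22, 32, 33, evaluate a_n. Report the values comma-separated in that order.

[q^8] φ(8)=4,φ(4)=2,φ(2)=1,φ(1)=1 ⇒ 8
n=10: 1·10 2·5 5·2 10·1  φ→[1+1+4+4]=10
n=12: 1·12 2·6 3·4 4·3 6·2 12·1  φ→[1+1+2+2+2+4]=12
n=22: 1·22 2·11 11·2 22·1  φ→[1+1+10+10]=22
d|32:{32,16,8,4,2,1}  Σφ=16+8+4+2+1+1=32
d|33:{33,11,3,1}  Σφ=20+10+2+1=33

8, 10, 12, 22, 32, 33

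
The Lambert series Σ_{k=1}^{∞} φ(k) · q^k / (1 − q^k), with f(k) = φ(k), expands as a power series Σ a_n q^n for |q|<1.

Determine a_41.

[q^41] φ(41)=40,φ(1)=1 ⇒ 41

a_41 = 41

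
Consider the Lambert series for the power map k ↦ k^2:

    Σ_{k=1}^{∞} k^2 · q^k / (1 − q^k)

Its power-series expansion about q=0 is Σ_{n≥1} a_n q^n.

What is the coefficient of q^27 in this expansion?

a_27 = 820

[q^27] f(27)=729,f(9)=81,f(3)=9,f(1)=1 ⇒ 820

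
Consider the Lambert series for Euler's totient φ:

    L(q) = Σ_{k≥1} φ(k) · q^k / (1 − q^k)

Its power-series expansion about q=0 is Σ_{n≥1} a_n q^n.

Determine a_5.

[q^5] φ(1)=1,φ(5)=4 ⇒ 5

a_5 = 5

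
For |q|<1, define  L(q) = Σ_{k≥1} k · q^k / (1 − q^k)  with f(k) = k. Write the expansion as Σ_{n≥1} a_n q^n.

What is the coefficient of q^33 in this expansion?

a_33 = 48

n=33: 1·33 3·11 11·3 33·1  f→[1+3+11+33]=48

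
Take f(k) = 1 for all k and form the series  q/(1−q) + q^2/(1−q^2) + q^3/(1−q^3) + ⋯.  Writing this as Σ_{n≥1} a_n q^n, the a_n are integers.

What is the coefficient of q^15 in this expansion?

n=15: 1·15 3·5 5·3 15·1  f→[1+1+1+1]=4

a_15 = 4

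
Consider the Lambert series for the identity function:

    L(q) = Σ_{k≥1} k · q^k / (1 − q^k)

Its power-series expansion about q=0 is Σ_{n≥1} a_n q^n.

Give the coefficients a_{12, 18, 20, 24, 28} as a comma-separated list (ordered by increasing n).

28, 39, 42, 60, 56

q^12  k|12↦f(k): 1:1 2:2 3:3 4:4 6:6 12:12  a_12=28
[q^18] f(1)=1,f(2)=2,f(3)=3,f(6)=6,f(9)=9,f(18)=18 ⇒ 39
q^20  k|20↦f(k): 1:1 2:2 4:4 5:5 10:10 20:20  a_20=42
n=24: 1·24 2·12 3·8 4·6 6·4 8·3 12·2 24·1  f→[1+2+3+4+6+8+12+24]=60
n=28: 28·1 14·2 7·4 4·7 2·14 1·28  f→[28+14+7+4+2+1]=56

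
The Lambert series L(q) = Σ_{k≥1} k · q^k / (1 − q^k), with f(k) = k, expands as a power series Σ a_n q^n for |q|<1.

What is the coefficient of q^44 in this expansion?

a_44 = 84

n=44: 44·1 22·2 11·4 4·11 2·22 1·44  f→[44+22+11+4+2+1]=84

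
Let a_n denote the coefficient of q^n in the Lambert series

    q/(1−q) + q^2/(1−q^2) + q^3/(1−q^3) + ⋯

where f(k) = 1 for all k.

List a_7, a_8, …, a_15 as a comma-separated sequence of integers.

2, 4, 3, 4, 2, 6, 2, 4, 4

d|7:{7,1}  Σf=1+1=2
d|8:{8,4,2,1}  Σf=1+1+1+1=4
d|9:{9,3,1}  Σf=1+1+1=3
n=10: 10·1 5·2 2·5 1·10  f→[1+1+1+1]=4
n=11: 11·1 1·11  f→[1+1]=2
n=12: 12·1 6·2 4·3 3·4 2·6 1·12  f→[1+1+1+1+1+1]=6
q^13  k|13↦f(k): 1:1 13:1  a_13=2
n=14: 14·1 7·2 2·7 1·14  f→[1+1+1+1]=4
q^15  k|15↦f(k): 1:1 3:1 5:1 15:1  a_15=4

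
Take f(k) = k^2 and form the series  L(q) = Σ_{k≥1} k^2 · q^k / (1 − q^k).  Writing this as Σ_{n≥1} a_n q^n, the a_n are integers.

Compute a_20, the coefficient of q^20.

a_20 = 546

q^20  k|20↦f(k): 20:400 10:100 5:25 4:16 2:4 1:1  a_20=546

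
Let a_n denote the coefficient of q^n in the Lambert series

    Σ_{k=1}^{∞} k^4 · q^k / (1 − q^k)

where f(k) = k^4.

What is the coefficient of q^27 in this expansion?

[q^27] f(27)=531441,f(9)=6561,f(3)=81,f(1)=1 ⇒ 538084

a_27 = 538084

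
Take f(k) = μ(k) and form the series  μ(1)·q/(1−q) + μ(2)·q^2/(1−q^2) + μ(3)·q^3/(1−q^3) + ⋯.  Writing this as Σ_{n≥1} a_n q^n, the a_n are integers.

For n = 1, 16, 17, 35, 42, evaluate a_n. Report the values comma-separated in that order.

1, 0, 0, 0, 0

d|1:{1}  Σμ=1=1
q^16  k|16↦μ(k): 16:0 8:0 4:0 2:-1 1:1  a_16=0
n=17: 1·17 17·1  μ→[1+(-1)]=0
[q^35] μ(35)=1,μ(7)=-1,μ(5)=-1,μ(1)=1 ⇒ 0
n=42: 42·1 21·2 14·3 7·6 6·7 3·14 2·21 1·42  μ→[(-1)+1+1+(-1)+1+(-1)+(-1)+1]=0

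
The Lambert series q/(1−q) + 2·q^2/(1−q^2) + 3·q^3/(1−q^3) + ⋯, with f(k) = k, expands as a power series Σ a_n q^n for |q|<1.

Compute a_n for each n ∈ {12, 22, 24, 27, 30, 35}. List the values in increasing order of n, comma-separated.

d|12:{1,2,3,4,6,12}  Σf=1+2+3+4+6+12=28
[q^22] f(1)=1,f(2)=2,f(11)=11,f(22)=22 ⇒ 36
n=24: 1·24 2·12 3·8 4·6 6·4 8·3 12·2 24·1  f→[1+2+3+4+6+8+12+24]=60
n=27: 27·1 9·3 3·9 1·27  f→[27+9+3+1]=40
n=30: 30·1 15·2 10·3 6·5 5·6 3·10 2·15 1·30  f→[30+15+10+6+5+3+2+1]=72
d|35:{1,5,7,35}  Σf=1+5+7+35=48

28, 36, 60, 40, 72, 48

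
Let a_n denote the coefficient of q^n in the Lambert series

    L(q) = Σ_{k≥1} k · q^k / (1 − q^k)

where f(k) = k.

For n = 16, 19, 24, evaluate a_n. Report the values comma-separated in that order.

31, 20, 60

n=16: 16·1 8·2 4·4 2·8 1·16  f→[16+8+4+2+1]=31
[q^19] f(19)=19,f(1)=1 ⇒ 20
q^24  k|24↦f(k): 24:24 12:12 8:8 6:6 4:4 3:3 2:2 1:1  a_24=60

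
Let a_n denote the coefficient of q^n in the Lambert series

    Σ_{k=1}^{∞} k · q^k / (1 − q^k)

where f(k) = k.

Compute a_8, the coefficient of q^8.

a_8 = 15

q^8  k|8↦f(k): 8:8 4:4 2:2 1:1  a_8=15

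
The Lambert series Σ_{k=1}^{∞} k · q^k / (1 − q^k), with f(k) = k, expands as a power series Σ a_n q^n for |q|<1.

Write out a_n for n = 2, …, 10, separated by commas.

d|2:{2,1}  Σf=2+1=3
[q^3] f(1)=1,f(3)=3 ⇒ 4
q^4  k|4↦f(k): 4:4 2:2 1:1  a_4=7
d|5:{1,5}  Σf=1+5=6
q^6  k|6↦f(k): 6:6 3:3 2:2 1:1  a_6=12
q^7  k|7↦f(k): 7:7 1:1  a_7=8
n=8: 1·8 2·4 4·2 8·1  f→[1+2+4+8]=15
q^9  k|9↦f(k): 1:1 3:3 9:9  a_9=13
n=10: 1·10 2·5 5·2 10·1  f→[1+2+5+10]=18

3, 4, 7, 6, 12, 8, 15, 13, 18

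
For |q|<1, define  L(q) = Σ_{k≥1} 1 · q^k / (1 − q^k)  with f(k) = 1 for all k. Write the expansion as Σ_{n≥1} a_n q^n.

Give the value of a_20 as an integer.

n=20: 1·20 2·10 4·5 5·4 10·2 20·1  f→[1+1+1+1+1+1]=6

a_20 = 6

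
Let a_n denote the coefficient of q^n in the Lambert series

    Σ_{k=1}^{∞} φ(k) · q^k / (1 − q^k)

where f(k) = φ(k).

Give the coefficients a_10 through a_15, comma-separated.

n=10: 1·10 2·5 5·2 10·1  φ→[1+1+4+4]=10
[q^11] φ(11)=10,φ(1)=1 ⇒ 11
[q^12] φ(12)=4,φ(6)=2,φ(4)=2,φ(3)=2,φ(2)=1,φ(1)=1 ⇒ 12
q^13  k|13↦φ(k): 13:12 1:1  a_13=13
d|14:{14,7,2,1}  Σφ=6+6+1+1=14
q^15  k|15↦φ(k): 1:1 3:2 5:4 15:8  a_15=15

10, 11, 12, 13, 14, 15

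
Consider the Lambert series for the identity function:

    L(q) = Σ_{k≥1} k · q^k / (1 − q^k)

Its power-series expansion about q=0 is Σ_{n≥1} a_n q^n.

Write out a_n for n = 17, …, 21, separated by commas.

d|17:{1,17}  Σf=1+17=18
q^18  k|18↦f(k): 1:1 2:2 3:3 6:6 9:9 18:18  a_18=39
q^19  k|19↦f(k): 1:1 19:19  a_19=20
q^20  k|20↦f(k): 20:20 10:10 5:5 4:4 2:2 1:1  a_20=42
n=21: 1·21 3·7 7·3 21·1  f→[1+3+7+21]=32

18, 39, 20, 42, 32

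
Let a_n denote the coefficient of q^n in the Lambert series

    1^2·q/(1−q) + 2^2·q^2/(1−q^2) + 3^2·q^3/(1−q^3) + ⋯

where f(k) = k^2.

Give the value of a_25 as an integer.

a_25 = 651

d|25:{1,5,25}  Σf=1+25+625=651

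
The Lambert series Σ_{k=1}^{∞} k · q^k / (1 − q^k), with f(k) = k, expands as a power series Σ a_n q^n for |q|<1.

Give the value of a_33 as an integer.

n=33: 33·1 11·3 3·11 1·33  f→[33+11+3+1]=48

a_33 = 48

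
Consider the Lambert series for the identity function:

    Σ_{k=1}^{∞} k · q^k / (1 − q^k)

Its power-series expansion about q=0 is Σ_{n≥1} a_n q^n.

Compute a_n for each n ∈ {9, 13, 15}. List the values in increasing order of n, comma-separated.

n=9: 1·9 3·3 9·1  f→[1+3+9]=13
q^13  k|13↦f(k): 13:13 1:1  a_13=14
q^15  k|15↦f(k): 1:1 3:3 5:5 15:15  a_15=24

13, 14, 24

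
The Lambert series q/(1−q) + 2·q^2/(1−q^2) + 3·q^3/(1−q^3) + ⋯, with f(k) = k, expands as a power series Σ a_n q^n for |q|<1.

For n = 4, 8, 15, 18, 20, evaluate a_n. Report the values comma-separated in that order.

7, 15, 24, 39, 42

q^4  k|4↦f(k): 4:4 2:2 1:1  a_4=7
n=8: 8·1 4·2 2·4 1·8  f→[8+4+2+1]=15
n=15: 15·1 5·3 3·5 1·15  f→[15+5+3+1]=24
q^18  k|18↦f(k): 18:18 9:9 6:6 3:3 2:2 1:1  a_18=39
[q^20] f(1)=1,f(2)=2,f(4)=4,f(5)=5,f(10)=10,f(20)=20 ⇒ 42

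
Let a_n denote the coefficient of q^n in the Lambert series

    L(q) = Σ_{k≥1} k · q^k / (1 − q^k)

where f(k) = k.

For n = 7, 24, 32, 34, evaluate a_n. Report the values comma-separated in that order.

[q^7] f(1)=1,f(7)=7 ⇒ 8
[q^24] f(24)=24,f(12)=12,f(8)=8,f(6)=6,f(4)=4,f(3)=3,f(2)=2,f(1)=1 ⇒ 60
[q^32] f(1)=1,f(2)=2,f(4)=4,f(8)=8,f(16)=16,f(32)=32 ⇒ 63
[q^34] f(34)=34,f(17)=17,f(2)=2,f(1)=1 ⇒ 54

8, 60, 63, 54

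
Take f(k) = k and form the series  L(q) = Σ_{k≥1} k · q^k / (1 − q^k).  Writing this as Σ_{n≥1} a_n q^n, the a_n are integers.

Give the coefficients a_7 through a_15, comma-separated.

q^7  k|7↦f(k): 1:1 7:7  a_7=8
q^8  k|8↦f(k): 8:8 4:4 2:2 1:1  a_8=15
q^9  k|9↦f(k): 1:1 3:3 9:9  a_9=13
q^10  k|10↦f(k): 1:1 2:2 5:5 10:10  a_10=18
q^11  k|11↦f(k): 11:11 1:1  a_11=12
d|12:{1,2,3,4,6,12}  Σf=1+2+3+4+6+12=28
q^13  k|13↦f(k): 13:13 1:1  a_13=14
n=14: 1·14 2·7 7·2 14·1  f→[1+2+7+14]=24
d|15:{15,5,3,1}  Σf=15+5+3+1=24

8, 15, 13, 18, 12, 28, 14, 24, 24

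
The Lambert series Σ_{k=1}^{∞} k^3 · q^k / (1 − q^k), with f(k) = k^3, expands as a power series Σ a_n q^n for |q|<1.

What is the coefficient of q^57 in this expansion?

q^57  k|57↦f(k): 57:185193 19:6859 3:27 1:1  a_57=192080

a_57 = 192080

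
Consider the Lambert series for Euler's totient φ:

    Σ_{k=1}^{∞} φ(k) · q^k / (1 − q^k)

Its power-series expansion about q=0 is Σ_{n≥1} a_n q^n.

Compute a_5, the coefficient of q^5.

[q^5] φ(1)=1,φ(5)=4 ⇒ 5

a_5 = 5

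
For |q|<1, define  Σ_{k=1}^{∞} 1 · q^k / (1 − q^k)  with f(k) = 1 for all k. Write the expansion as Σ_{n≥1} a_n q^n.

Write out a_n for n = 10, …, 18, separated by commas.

4, 2, 6, 2, 4, 4, 5, 2, 6

q^10  k|10↦f(k): 10:1 5:1 2:1 1:1  a_10=4
d|11:{11,1}  Σf=1+1=2
d|12:{1,2,3,4,6,12}  Σf=1+1+1+1+1+1=6
d|13:{1,13}  Σf=1+1=2
[q^14] f(1)=1,f(2)=1,f(7)=1,f(14)=1 ⇒ 4
[q^15] f(15)=1,f(5)=1,f(3)=1,f(1)=1 ⇒ 4
[q^16] f(1)=1,f(2)=1,f(4)=1,f(8)=1,f(16)=1 ⇒ 5
[q^17] f(1)=1,f(17)=1 ⇒ 2
q^18  k|18↦f(k): 1:1 2:1 3:1 6:1 9:1 18:1  a_18=6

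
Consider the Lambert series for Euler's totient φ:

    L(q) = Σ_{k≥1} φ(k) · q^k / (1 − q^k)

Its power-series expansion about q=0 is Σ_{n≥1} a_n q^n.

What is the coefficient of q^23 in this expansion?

[q^23] φ(1)=1,φ(23)=22 ⇒ 23

a_23 = 23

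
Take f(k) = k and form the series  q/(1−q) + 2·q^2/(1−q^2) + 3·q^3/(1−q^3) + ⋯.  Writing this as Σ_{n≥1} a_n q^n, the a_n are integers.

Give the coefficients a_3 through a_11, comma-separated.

n=3: 1·3 3·1  f→[1+3]=4
[q^4] f(4)=4,f(2)=2,f(1)=1 ⇒ 7
[q^5] f(1)=1,f(5)=5 ⇒ 6
n=6: 1·6 2·3 3·2 6·1  f→[1+2+3+6]=12
[q^7] f(7)=7,f(1)=1 ⇒ 8
q^8  k|8↦f(k): 1:1 2:2 4:4 8:8  a_8=15
n=9: 1·9 3·3 9·1  f→[1+3+9]=13
q^10  k|10↦f(k): 1:1 2:2 5:5 10:10  a_10=18
q^11  k|11↦f(k): 11:11 1:1  a_11=12

4, 7, 6, 12, 8, 15, 13, 18, 12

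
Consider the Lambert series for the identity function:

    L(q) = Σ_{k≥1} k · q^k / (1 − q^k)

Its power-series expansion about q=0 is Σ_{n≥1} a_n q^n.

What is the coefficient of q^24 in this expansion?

a_24 = 60

d|24:{1,2,3,4,6,8,12,24}  Σf=1+2+3+4+6+8+12+24=60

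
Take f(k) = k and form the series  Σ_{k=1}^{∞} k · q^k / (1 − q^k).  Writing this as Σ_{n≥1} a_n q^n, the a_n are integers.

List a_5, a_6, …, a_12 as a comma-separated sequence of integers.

q^5  k|5↦f(k): 5:5 1:1  a_5=6
[q^6] f(6)=6,f(3)=3,f(2)=2,f(1)=1 ⇒ 12
q^7  k|7↦f(k): 7:7 1:1  a_7=8
q^8  k|8↦f(k): 1:1 2:2 4:4 8:8  a_8=15
d|9:{9,3,1}  Σf=9+3+1=13
n=10: 1·10 2·5 5·2 10·1  f→[1+2+5+10]=18
n=11: 11·1 1·11  f→[11+1]=12
n=12: 12·1 6·2 4·3 3·4 2·6 1·12  f→[12+6+4+3+2+1]=28

6, 12, 8, 15, 13, 18, 12, 28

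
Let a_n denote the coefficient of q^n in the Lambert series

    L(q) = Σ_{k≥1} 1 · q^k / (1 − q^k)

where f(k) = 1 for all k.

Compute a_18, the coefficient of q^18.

a_18 = 6

d|18:{1,2,3,6,9,18}  Σf=1+1+1+1+1+1=6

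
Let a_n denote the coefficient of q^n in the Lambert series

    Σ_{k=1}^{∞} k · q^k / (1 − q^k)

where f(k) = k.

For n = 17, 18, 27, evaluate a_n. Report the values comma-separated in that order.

[q^17] f(1)=1,f(17)=17 ⇒ 18
[q^18] f(1)=1,f(2)=2,f(3)=3,f(6)=6,f(9)=9,f(18)=18 ⇒ 39
[q^27] f(1)=1,f(3)=3,f(9)=9,f(27)=27 ⇒ 40

18, 39, 40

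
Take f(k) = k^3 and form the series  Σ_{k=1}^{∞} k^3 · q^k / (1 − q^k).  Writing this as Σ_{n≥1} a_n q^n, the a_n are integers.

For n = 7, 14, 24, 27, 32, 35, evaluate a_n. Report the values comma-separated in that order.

344, 3096, 16380, 20440, 37449, 43344

n=7: 1·7 7·1  f→[1+343]=344
q^14  k|14↦f(k): 14:2744 7:343 2:8 1:1  a_14=3096
q^24  k|24↦f(k): 1:1 2:8 3:27 4:64 6:216 8:512 12:1728 24:13824  a_24=16380
d|27:{1,3,9,27}  Σf=1+27+729+19683=20440
d|32:{32,16,8,4,2,1}  Σf=32768+4096+512+64+8+1=37449
n=35: 1·35 5·7 7·5 35·1  f→[1+125+343+42875]=43344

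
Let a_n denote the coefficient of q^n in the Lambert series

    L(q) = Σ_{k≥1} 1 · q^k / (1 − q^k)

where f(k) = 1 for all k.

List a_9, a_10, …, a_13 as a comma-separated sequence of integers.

n=9: 1·9 3·3 9·1  f→[1+1+1]=3
d|10:{1,2,5,10}  Σf=1+1+1+1=4
n=11: 11·1 1·11  f→[1+1]=2
n=12: 12·1 6·2 4·3 3·4 2·6 1·12  f→[1+1+1+1+1+1]=6
q^13  k|13↦f(k): 1:1 13:1  a_13=2

3, 4, 2, 6, 2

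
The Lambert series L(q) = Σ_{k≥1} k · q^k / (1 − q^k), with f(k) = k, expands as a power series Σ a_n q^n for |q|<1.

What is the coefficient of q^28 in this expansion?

q^28  k|28↦f(k): 28:28 14:14 7:7 4:4 2:2 1:1  a_28=56

a_28 = 56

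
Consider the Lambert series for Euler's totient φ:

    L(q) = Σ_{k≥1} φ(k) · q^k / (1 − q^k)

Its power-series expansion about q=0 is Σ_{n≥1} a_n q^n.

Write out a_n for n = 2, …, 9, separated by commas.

[q^2] φ(2)=1,φ(1)=1 ⇒ 2
d|3:{1,3}  Σφ=1+2=3
[q^4] φ(1)=1,φ(2)=1,φ(4)=2 ⇒ 4
q^5  k|5↦φ(k): 5:4 1:1  a_5=5
q^6  k|6↦φ(k): 6:2 3:2 2:1 1:1  a_6=6
n=7: 1·7 7·1  φ→[1+6]=7
q^8  k|8↦φ(k): 8:4 4:2 2:1 1:1  a_8=8
[q^9] φ(1)=1,φ(3)=2,φ(9)=6 ⇒ 9

2, 3, 4, 5, 6, 7, 8, 9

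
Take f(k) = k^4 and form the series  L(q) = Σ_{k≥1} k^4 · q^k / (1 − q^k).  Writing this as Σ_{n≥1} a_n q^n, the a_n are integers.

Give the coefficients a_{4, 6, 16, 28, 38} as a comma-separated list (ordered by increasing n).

273, 1394, 69905, 655746, 2215474

n=4: 1·4 2·2 4·1  f→[1+16+256]=273
n=6: 6·1 3·2 2·3 1·6  f→[1296+81+16+1]=1394
n=16: 1·16 2·8 4·4 8·2 16·1  f→[1+16+256+4096+65536]=69905
n=28: 28·1 14·2 7·4 4·7 2·14 1·28  f→[614656+38416+2401+256+16+1]=655746
q^38  k|38↦f(k): 1:1 2:16 19:130321 38:2085136  a_38=2215474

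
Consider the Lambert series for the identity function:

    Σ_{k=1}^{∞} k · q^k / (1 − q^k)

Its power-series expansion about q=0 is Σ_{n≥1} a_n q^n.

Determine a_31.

a_31 = 32

[q^31] f(1)=1,f(31)=31 ⇒ 32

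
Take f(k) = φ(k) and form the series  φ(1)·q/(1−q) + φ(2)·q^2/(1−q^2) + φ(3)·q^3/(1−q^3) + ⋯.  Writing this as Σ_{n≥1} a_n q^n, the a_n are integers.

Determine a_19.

n=19: 1·19 19·1  φ→[1+18]=19

a_19 = 19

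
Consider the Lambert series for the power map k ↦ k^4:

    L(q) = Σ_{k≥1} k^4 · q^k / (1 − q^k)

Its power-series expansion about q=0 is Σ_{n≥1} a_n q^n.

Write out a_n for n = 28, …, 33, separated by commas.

655746, 707282, 872644, 923522, 1118481, 1200644

d|28:{1,2,4,7,14,28}  Σf=1+16+256+2401+38416+614656=655746
n=29: 29·1 1·29  f→[707281+1]=707282
[q^30] f(30)=810000,f(15)=50625,f(10)=10000,f(6)=1296,f(5)=625,f(3)=81,f(2)=16,f(1)=1 ⇒ 872644
d|31:{1,31}  Σf=1+923521=923522
[q^32] f(1)=1,f(2)=16,f(4)=256,f(8)=4096,f(16)=65536,f(32)=1048576 ⇒ 1118481
d|33:{1,3,11,33}  Σf=1+81+14641+1185921=1200644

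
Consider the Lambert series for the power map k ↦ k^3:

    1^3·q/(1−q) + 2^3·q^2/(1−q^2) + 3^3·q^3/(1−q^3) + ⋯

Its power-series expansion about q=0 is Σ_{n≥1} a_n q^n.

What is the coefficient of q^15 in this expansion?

a_15 = 3528

d|15:{15,5,3,1}  Σf=3375+125+27+1=3528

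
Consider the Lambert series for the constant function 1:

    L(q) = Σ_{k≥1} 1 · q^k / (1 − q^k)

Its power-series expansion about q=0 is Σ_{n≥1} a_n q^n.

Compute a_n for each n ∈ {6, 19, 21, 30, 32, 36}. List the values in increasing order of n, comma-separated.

4, 2, 4, 8, 6, 9

n=6: 1·6 2·3 3·2 6·1  f→[1+1+1+1]=4
d|19:{1,19}  Σf=1+1=2
[q^21] f(21)=1,f(7)=1,f(3)=1,f(1)=1 ⇒ 4
q^30  k|30↦f(k): 1:1 2:1 3:1 5:1 6:1 10:1 15:1 30:1  a_30=8
q^32  k|32↦f(k): 1:1 2:1 4:1 8:1 16:1 32:1  a_32=6
q^36  k|36↦f(k): 1:1 2:1 3:1 4:1 6:1 9:1 12:1 18:1 36:1  a_36=9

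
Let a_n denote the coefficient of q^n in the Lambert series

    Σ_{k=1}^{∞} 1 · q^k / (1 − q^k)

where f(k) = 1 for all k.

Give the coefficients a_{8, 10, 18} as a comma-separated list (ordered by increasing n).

4, 4, 6

q^8  k|8↦f(k): 1:1 2:1 4:1 8:1  a_8=4
n=10: 10·1 5·2 2·5 1·10  f→[1+1+1+1]=4
[q^18] f(1)=1,f(2)=1,f(3)=1,f(6)=1,f(9)=1,f(18)=1 ⇒ 6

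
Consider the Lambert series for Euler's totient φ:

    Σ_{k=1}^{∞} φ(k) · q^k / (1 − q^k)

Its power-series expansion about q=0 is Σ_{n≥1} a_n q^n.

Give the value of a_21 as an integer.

[q^21] φ(1)=1,φ(3)=2,φ(7)=6,φ(21)=12 ⇒ 21

a_21 = 21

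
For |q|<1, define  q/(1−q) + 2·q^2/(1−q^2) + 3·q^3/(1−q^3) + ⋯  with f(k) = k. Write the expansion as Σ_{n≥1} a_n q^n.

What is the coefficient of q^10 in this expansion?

a_10 = 18

q^10  k|10↦f(k): 10:10 5:5 2:2 1:1  a_10=18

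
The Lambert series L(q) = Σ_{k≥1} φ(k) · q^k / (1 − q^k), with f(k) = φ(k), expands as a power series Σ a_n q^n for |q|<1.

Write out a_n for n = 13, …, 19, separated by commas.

n=13: 1·13 13·1  φ→[1+12]=13
n=14: 14·1 7·2 2·7 1·14  φ→[6+6+1+1]=14
n=15: 15·1 5·3 3·5 1·15  φ→[8+4+2+1]=15
q^16  k|16↦φ(k): 16:8 8:4 4:2 2:1 1:1  a_16=16
n=17: 17·1 1·17  φ→[16+1]=17
d|18:{18,9,6,3,2,1}  Σφ=6+6+2+2+1+1=18
d|19:{1,19}  Σφ=1+18=19

13, 14, 15, 16, 17, 18, 19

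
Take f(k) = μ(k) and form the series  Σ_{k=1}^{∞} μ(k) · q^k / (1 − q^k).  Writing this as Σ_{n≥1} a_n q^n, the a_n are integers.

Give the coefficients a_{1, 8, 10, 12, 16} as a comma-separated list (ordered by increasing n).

1, 0, 0, 0, 0

d|1:{1}  Σμ=1=1
q^8  k|8↦μ(k): 8:0 4:0 2:-1 1:1  a_8=0
d|10:{10,5,2,1}  Σμ=1+(-1)+(-1)+1=0
d|12:{12,6,4,3,2,1}  Σμ=0+1+0+(-1)+(-1)+1=0
d|16:{16,8,4,2,1}  Σμ=0+0+0+(-1)+1=0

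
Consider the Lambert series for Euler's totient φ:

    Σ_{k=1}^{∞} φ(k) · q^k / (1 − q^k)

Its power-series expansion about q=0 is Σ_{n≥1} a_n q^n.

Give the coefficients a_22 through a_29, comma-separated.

q^22  k|22↦φ(k): 1:1 2:1 11:10 22:10  a_22=22
n=23: 1·23 23·1  φ→[1+22]=23
d|24:{1,2,3,4,6,8,12,24}  Σφ=1+1+2+2+2+4+4+8=24
d|25:{25,5,1}  Σφ=20+4+1=25
[q^26] φ(26)=12,φ(13)=12,φ(2)=1,φ(1)=1 ⇒ 26
[q^27] φ(27)=18,φ(9)=6,φ(3)=2,φ(1)=1 ⇒ 27
n=28: 28·1 14·2 7·4 4·7 2·14 1·28  φ→[12+6+6+2+1+1]=28
d|29:{1,29}  Σφ=1+28=29

22, 23, 24, 25, 26, 27, 28, 29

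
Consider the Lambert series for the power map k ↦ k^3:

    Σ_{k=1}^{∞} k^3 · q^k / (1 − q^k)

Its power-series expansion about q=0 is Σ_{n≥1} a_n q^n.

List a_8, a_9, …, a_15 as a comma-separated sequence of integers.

n=8: 1·8 2·4 4·2 8·1  f→[1+8+64+512]=585
q^9  k|9↦f(k): 9:729 3:27 1:1  a_9=757
d|10:{1,2,5,10}  Σf=1+8+125+1000=1134
d|11:{1,11}  Σf=1+1331=1332
[q^12] f(12)=1728,f(6)=216,f(4)=64,f(3)=27,f(2)=8,f(1)=1 ⇒ 2044
[q^13] f(1)=1,f(13)=2197 ⇒ 2198
[q^14] f(1)=1,f(2)=8,f(7)=343,f(14)=2744 ⇒ 3096
d|15:{1,3,5,15}  Σf=1+27+125+3375=3528

585, 757, 1134, 1332, 2044, 2198, 3096, 3528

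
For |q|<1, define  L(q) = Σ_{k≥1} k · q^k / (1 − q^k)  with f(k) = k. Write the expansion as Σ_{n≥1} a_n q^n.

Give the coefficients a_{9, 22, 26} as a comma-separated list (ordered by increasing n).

q^9  k|9↦f(k): 9:9 3:3 1:1  a_9=13
d|22:{1,2,11,22}  Σf=1+2+11+22=36
n=26: 26·1 13·2 2·13 1·26  f→[26+13+2+1]=42

13, 36, 42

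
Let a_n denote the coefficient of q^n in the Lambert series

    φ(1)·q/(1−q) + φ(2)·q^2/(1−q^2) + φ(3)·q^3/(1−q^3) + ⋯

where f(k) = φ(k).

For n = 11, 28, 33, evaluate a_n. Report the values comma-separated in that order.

[q^11] φ(1)=1,φ(11)=10 ⇒ 11
n=28: 28·1 14·2 7·4 4·7 2·14 1·28  φ→[12+6+6+2+1+1]=28
d|33:{33,11,3,1}  Σφ=20+10+2+1=33

11, 28, 33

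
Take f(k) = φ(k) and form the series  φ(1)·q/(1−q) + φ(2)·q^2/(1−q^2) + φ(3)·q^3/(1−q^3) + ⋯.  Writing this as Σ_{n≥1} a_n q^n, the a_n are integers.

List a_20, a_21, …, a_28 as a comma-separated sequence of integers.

[q^20] φ(20)=8,φ(10)=4,φ(5)=4,φ(4)=2,φ(2)=1,φ(1)=1 ⇒ 20
d|21:{1,3,7,21}  Σφ=1+2+6+12=21
[q^22] φ(22)=10,φ(11)=10,φ(2)=1,φ(1)=1 ⇒ 22
q^23  k|23↦φ(k): 23:22 1:1  a_23=23
d|24:{24,12,8,6,4,3,2,1}  Σφ=8+4+4+2+2+2+1+1=24
n=25: 25·1 5·5 1·25  φ→[20+4+1]=25
q^26  k|26↦φ(k): 1:1 2:1 13:12 26:12  a_26=26
q^27  k|27↦φ(k): 27:18 9:6 3:2 1:1  a_27=27
n=28: 1·28 2·14 4·7 7·4 14·2 28·1  φ→[1+1+2+6+6+12]=28

20, 21, 22, 23, 24, 25, 26, 27, 28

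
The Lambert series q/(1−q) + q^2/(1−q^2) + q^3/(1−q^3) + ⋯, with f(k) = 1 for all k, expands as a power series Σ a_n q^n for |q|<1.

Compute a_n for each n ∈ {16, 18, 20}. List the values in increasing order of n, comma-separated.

d|16:{1,2,4,8,16}  Σf=1+1+1+1+1=5
[q^18] f(1)=1,f(2)=1,f(3)=1,f(6)=1,f(9)=1,f(18)=1 ⇒ 6
q^20  k|20↦f(k): 20:1 10:1 5:1 4:1 2:1 1:1  a_20=6

5, 6, 6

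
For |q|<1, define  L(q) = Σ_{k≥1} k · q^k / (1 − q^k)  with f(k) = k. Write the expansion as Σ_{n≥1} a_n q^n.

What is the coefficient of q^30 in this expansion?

a_30 = 72

n=30: 1·30 2·15 3·10 5·6 6·5 10·3 15·2 30·1  f→[1+2+3+5+6+10+15+30]=72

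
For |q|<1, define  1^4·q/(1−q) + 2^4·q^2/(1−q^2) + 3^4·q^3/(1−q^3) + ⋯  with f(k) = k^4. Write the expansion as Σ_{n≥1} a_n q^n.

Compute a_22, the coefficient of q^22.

q^22  k|22↦f(k): 22:234256 11:14641 2:16 1:1  a_22=248914

a_22 = 248914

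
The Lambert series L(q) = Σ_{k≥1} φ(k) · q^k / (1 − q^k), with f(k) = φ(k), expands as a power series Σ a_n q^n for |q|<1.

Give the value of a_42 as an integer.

[q^42] φ(42)=12,φ(21)=12,φ(14)=6,φ(7)=6,φ(6)=2,φ(3)=2,φ(2)=1,φ(1)=1 ⇒ 42

a_42 = 42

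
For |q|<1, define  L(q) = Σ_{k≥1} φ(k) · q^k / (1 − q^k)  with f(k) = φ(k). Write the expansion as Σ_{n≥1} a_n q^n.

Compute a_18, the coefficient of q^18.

q^18  k|18↦φ(k): 1:1 2:1 3:2 6:2 9:6 18:6  a_18=18

a_18 = 18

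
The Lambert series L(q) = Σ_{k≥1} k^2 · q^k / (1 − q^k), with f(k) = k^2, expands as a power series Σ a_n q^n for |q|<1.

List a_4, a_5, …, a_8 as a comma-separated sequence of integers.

21, 26, 50, 50, 85

q^4  k|4↦f(k): 4:16 2:4 1:1  a_4=21
q^5  k|5↦f(k): 5:25 1:1  a_5=26
d|6:{6,3,2,1}  Σf=36+9+4+1=50
q^7  k|7↦f(k): 1:1 7:49  a_7=50
[q^8] f(1)=1,f(2)=4,f(4)=16,f(8)=64 ⇒ 85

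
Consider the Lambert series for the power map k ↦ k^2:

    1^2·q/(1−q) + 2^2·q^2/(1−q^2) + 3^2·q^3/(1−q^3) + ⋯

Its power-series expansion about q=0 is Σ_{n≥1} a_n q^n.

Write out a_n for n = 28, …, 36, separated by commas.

1050, 842, 1300, 962, 1365, 1220, 1450, 1300, 1911

d|28:{1,2,4,7,14,28}  Σf=1+4+16+49+196+784=1050
n=29: 1·29 29·1  f→[1+841]=842
n=30: 1·30 2·15 3·10 5·6 6·5 10·3 15·2 30·1  f→[1+4+9+25+36+100+225+900]=1300
[q^31] f(31)=961,f(1)=1 ⇒ 962
d|32:{1,2,4,8,16,32}  Σf=1+4+16+64+256+1024=1365
q^33  k|33↦f(k): 33:1089 11:121 3:9 1:1  a_33=1220
n=34: 34·1 17·2 2·17 1·34  f→[1156+289+4+1]=1450
[q^35] f(35)=1225,f(7)=49,f(5)=25,f(1)=1 ⇒ 1300
d|36:{36,18,12,9,6,4,3,2,1}  Σf=1296+324+144+81+36+16+9+4+1=1911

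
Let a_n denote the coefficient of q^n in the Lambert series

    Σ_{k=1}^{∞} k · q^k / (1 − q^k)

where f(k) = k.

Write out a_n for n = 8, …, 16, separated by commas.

15, 13, 18, 12, 28, 14, 24, 24, 31

q^8  k|8↦f(k): 1:1 2:2 4:4 8:8  a_8=15
d|9:{9,3,1}  Σf=9+3+1=13
q^10  k|10↦f(k): 1:1 2:2 5:5 10:10  a_10=18
n=11: 11·1 1·11  f→[11+1]=12
[q^12] f(12)=12,f(6)=6,f(4)=4,f(3)=3,f(2)=2,f(1)=1 ⇒ 28
d|13:{1,13}  Σf=1+13=14
[q^14] f(1)=1,f(2)=2,f(7)=7,f(14)=14 ⇒ 24
q^15  k|15↦f(k): 1:1 3:3 5:5 15:15  a_15=24
d|16:{1,2,4,8,16}  Σf=1+2+4+8+16=31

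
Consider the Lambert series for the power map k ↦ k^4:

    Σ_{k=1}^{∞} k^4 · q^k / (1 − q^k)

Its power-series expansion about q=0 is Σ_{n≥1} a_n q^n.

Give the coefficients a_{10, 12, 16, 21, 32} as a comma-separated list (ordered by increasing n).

10642, 22386, 69905, 196964, 1118481

q^10  k|10↦f(k): 1:1 2:16 5:625 10:10000  a_10=10642
n=12: 12·1 6·2 4·3 3·4 2·6 1·12  f→[20736+1296+256+81+16+1]=22386
n=16: 1·16 2·8 4·4 8·2 16·1  f→[1+16+256+4096+65536]=69905
[q^21] f(21)=194481,f(7)=2401,f(3)=81,f(1)=1 ⇒ 196964
[q^32] f(32)=1048576,f(16)=65536,f(8)=4096,f(4)=256,f(2)=16,f(1)=1 ⇒ 1118481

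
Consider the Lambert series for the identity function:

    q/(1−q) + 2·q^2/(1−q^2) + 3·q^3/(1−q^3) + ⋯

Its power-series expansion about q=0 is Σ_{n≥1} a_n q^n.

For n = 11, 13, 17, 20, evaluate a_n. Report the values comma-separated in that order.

12, 14, 18, 42

d|11:{1,11}  Σf=1+11=12
q^13  k|13↦f(k): 1:1 13:13  a_13=14
q^17  k|17↦f(k): 1:1 17:17  a_17=18
n=20: 1·20 2·10 4·5 5·4 10·2 20·1  f→[1+2+4+5+10+20]=42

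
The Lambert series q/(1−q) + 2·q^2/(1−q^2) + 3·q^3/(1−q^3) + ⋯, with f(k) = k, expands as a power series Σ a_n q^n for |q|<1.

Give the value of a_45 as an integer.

d|45:{1,3,5,9,15,45}  Σf=1+3+5+9+15+45=78

a_45 = 78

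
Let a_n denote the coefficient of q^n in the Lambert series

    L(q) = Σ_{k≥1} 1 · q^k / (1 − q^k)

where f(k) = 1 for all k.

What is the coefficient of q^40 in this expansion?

d|40:{1,2,4,5,8,10,20,40}  Σf=1+1+1+1+1+1+1+1=8

a_40 = 8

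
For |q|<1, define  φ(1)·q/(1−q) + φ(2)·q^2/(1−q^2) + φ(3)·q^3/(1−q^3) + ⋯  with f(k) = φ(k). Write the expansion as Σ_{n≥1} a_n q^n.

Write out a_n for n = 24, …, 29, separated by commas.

q^24  k|24↦φ(k): 24:8 12:4 8:4 6:2 4:2 3:2 2:1 1:1  a_24=24
n=25: 25·1 5·5 1·25  φ→[20+4+1]=25
d|26:{26,13,2,1}  Σφ=12+12+1+1=26
[q^27] φ(1)=1,φ(3)=2,φ(9)=6,φ(27)=18 ⇒ 27
d|28:{28,14,7,4,2,1}  Σφ=12+6+6+2+1+1=28
[q^29] φ(1)=1,φ(29)=28 ⇒ 29

24, 25, 26, 27, 28, 29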